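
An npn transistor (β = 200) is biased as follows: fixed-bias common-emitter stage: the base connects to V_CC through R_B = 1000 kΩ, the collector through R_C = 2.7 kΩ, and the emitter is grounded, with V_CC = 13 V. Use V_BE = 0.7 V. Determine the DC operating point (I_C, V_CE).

Base loop: V_CC = I_B·R_B + V_BE, so I_B = (13 − 0.7)/1000 kΩ = 0.0123 mA.
In the active region I_C = β·I_B = 200 × 0.0123 = 2.46 mA.
Collector loop: V_CE = V_CC − I_C·R_C = 13 − 2.46×2.7 = 6.36 V.
Since V_CE = 6.36 V > V_CE(sat) ≈ 0.2 V, the transistor is in the active region as assumed.

I_C ≈ 2.5 mA, V_CE ≈ 6.4 V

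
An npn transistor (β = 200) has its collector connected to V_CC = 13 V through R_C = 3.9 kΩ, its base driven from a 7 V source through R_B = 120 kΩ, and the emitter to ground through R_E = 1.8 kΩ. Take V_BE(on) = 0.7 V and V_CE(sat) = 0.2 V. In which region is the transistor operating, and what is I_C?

Assume active: I_B = (7 − 0.7)/(120 + 201×1.8) = 0.0131 mA, I_C = β·I_B = 2.62 mA.
Then V_CE = 13 − 2.62×3.9 − 2.63×1.8 = -1.93 V < 0.2 V — the active assumption fails.
Re-solve with V_CE = 0.2 V. KCL at the emitter: V_E/R_E = (V_BB−0.7−V_E)/R_B + (V_CC−0.2−V_E)/R_C, giving V_E = 4.07 V.
I_C = (V_CC − 0.2 − V_E)/R_C = (12.8 − 4.07)/3.9 = 2.24 mA.
Check: I_B = (6.3 − 4.07)/120 = 0.0186 mA, and β·I_B = 3.72 mA > I_C, confirming saturation.

saturation; I_C ≈ 2.2 mA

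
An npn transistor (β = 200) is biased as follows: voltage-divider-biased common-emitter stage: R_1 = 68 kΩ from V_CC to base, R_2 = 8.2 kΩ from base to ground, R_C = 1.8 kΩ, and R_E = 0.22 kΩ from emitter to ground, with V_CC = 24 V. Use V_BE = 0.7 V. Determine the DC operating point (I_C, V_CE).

I_C ≈ 7.3 mA, V_CE ≈ 9.2 V

Thevenize the base divider: V_Th = V_CC·R_2/(R_1+R_2) = 24×8.2/76.2 = 2.58 V, R_Th = R_1‖R_2 = 7.32 kΩ.
Base-emitter loop: V_Th = I_B·R_Th + V_BE + (β+1)I_B·R_E, so I_B = (2.58 − 0.7) / (7.32 + 201×0.22) = 0.0365 mA.
I_C = β·I_B = 200×0.0365 = 7.31 mA, and I_E = (β+1)I_B = 7.34 mA.
V_CE = V_CC − I_C·R_C − I_E·R_E = 24 − 7.31×1.8 − 7.34×0.22 = 9.23 V.
V_CE = 9.23 V > 0.2 V confirms active-region operation.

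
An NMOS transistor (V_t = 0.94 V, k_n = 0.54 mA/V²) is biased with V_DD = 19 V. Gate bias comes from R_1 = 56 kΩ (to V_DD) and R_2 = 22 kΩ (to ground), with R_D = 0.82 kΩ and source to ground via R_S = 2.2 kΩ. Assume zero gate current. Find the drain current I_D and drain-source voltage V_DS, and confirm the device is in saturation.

V_G = V_DD·R_2/(R_1+R_2) = 19×22/78 = 5.36 V.
Assume saturation: I_D = (k_n/2)(V_GS − V_t)² with V_GS = V_G − I_D·R_S = 5.36 − 2.2·I_D.
Substituting gives 1.31·I_D² − 6.25·I_D + 5.27 = 0, with roots I_D = 1.09 or 3.69 mA.
The root I_D = 3.69 mA gives V_GS = -2.76 V ≤ V_t, so take I_D = 1.09 mA.
Then V_GS = 2.95 V and V_DS = V_DD − I_D(R_D+R_S) = 19 − 1.09×3.02 = 15.7 V.
Saturation requires V_DS ≥ V_GS − V_t = 2.01 V; 15.7 ≥ 2.01 ✓.

I_D ≈ 1.1 mA, V_DS ≈ 16 V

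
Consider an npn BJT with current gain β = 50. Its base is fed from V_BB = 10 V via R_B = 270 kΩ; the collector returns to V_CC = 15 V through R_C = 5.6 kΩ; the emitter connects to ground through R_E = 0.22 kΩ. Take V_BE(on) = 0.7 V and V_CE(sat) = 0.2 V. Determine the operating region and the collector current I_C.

active; I_C ≈ 1.7 mA

Assume active. Base-emitter loop: I_B = (V_BB − V_BE)/(R_B + (β+1)R_E) = (10 − 0.7)/(270 + 51×0.22) = 0.0331 mA.
I_C = β·I_B = 50×0.0331 = 1.65 mA.
V_CE = V_CC − I_C·R_C − I_E·R_E = 15 − 1.65×5.6 − 1.69×0.22 = 5.37 V > V_CE(sat), so the active-region assumption holds.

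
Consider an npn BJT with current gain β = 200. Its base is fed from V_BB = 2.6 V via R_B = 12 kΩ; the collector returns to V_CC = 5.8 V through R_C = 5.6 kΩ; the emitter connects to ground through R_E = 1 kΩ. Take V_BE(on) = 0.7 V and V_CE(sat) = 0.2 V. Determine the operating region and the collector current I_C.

Assume active: I_B = (2.6 − 0.7)/(12 + 201×1) = 0.00892 mA, I_C = β·I_B = 1.78 mA.
Then V_CE = 5.8 − 1.78×5.6 − 1.79×1 = -5.98 V < 0.2 V — the active assumption fails.
Re-solve with V_CE = 0.2 V. KCL at the emitter: V_E/R_E = (V_BB−0.7−V_E)/R_B + (V_CC−0.2−V_E)/R_C, giving V_E = 0.918 V.
I_C = (V_CC − 0.2 − V_E)/R_C = (5.6 − 0.918)/5.6 = 0.836 mA.
Check: I_B = (1.9 − 0.918)/12 = 0.0818 mA, and β·I_B = 16.4 mA > I_C, confirming saturation.

saturation; I_C ≈ 0.84 mA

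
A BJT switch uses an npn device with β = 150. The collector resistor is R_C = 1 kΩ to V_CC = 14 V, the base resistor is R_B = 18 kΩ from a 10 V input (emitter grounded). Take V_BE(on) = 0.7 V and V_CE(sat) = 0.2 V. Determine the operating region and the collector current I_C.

saturation; I_C ≈ 14 mA

Assume active: I_B = (10 − 0.7)/18 = 0.517 mA, giving I_C = β·I_B = 77.5 mA.
But then V_CE = 14 − 77.5×1 = -63.5 V < V_CE(sat) = 0.2 V — impossible in the active region.
So the transistor is saturated. With V_CE = 0.2 V, I_C = (V_CC − 0.2)/R_C = 13.8/1 = 13.8 mA.
Check: β·I_B = 77.5 mA > I_C = 13.8 mA, confirming saturation.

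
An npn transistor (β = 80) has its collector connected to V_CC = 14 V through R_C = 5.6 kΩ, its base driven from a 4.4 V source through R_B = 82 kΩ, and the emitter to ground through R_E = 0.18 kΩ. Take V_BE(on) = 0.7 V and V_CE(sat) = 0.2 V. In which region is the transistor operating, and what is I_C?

saturation; I_C ≈ 2.4 mA

Assume active: I_B = (4.4 − 0.7)/(82 + 81×0.18) = 0.0383 mA, I_C = β·I_B = 3.06 mA.
Then V_CE = 14 − 3.06×5.6 − 3.1×0.18 = -3.72 V < 0.2 V — the active assumption fails.
Re-solve with V_CE = 0.2 V. KCL at the emitter: V_E/R_E = (V_BB−0.7−V_E)/R_B + (V_CC−0.2−V_E)/R_C, giving V_E = 0.437 V.
I_C = (V_CC − 0.2 − V_E)/R_C = (13.8 − 0.437)/5.6 = 2.39 mA.
Check: I_B = (3.7 − 0.437)/82 = 0.0398 mA, and β·I_B = 3.18 mA > I_C, confirming saturation.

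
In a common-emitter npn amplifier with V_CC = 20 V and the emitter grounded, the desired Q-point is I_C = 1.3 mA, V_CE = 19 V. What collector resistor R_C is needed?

R_C ≈ 0.77 kΩ

Collector loop: V_CC = I_C·R_C + V_CE.
R_C = (V_CC − V_CE)/I_C = (20 − 19)/1.3 = 0.769 kΩ.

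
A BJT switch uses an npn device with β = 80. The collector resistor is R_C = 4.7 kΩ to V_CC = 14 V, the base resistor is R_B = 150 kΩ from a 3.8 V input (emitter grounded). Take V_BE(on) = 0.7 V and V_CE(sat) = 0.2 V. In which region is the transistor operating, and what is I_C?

Assume active. Base-emitter loop: I_B = (V_BB − V_BE)/R_B = (3.8 − 0.7)/150 = 0.0207 mA.
I_C = β·I_B = 80×0.0207 = 1.65 mA.
V_CE = V_CC − I_C·R_C = 14 − 1.65×4.7 = 6.23 V > V_CE(sat), so the active-region assumption holds.

active; I_C ≈ 1.7 mA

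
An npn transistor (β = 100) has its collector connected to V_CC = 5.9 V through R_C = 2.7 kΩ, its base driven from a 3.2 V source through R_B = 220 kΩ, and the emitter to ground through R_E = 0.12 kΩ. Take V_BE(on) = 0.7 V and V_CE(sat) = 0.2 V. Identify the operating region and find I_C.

Assume active. Base-emitter loop: I_B = (V_BB − V_BE)/(R_B + (β+1)R_E) = (3.2 − 0.7)/(220 + 101×0.12) = 0.0108 mA.
I_C = β·I_B = 100×0.0108 = 1.08 mA.
V_CE = V_CC − I_C·R_C − I_E·R_E = 5.9 − 1.08×2.7 − 1.09×0.12 = 2.86 V > V_CE(sat), so the active-region assumption holds.

active; I_C ≈ 1.1 mA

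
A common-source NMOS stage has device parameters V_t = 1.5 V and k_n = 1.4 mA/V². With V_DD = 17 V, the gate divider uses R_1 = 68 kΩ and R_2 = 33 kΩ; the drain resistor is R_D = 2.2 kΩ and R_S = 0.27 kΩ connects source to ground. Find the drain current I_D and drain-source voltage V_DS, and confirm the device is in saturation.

V_G = V_DD·R_2/(R_1+R_2) = 17×33/101 = 5.55 V.
Assume saturation: I_D = (k_n/2)(V_GS − V_t)² with V_GS = V_G − I_D·R_S = 5.55 − 0.27·I_D.
Substituting gives 0.051·I_D² − 2.53·I_D + 11.5 = 0, with roots I_D = 5.06 or 44.6 mA.
The root I_D = 44.6 mA gives V_GS = -6.48 V ≤ V_t, so take I_D = 5.06 mA.
Then V_GS = 4.19 V and V_DS = V_DD − I_D(R_D+R_S) = 17 − 5.06×2.47 = 4.5 V.
Saturation requires V_DS ≥ V_GS − V_t = 2.69 V; 4.5 ≥ 2.69 ✓.

I_D ≈ 5.1 mA, V_DS ≈ 4.5 V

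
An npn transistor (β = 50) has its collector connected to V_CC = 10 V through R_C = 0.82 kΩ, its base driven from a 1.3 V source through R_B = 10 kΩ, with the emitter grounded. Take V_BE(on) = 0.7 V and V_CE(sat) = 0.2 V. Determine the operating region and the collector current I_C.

active; I_C ≈ 3 mA

Assume active. Base-emitter loop: I_B = (V_BB − V_BE)/R_B = (1.3 − 0.7)/10 = 0.06 mA.
I_C = β·I_B = 50×0.06 = 3 mA.
V_CE = V_CC − I_C·R_C = 10 − 3×0.82 = 7.54 V > V_CE(sat), so the active-region assumption holds.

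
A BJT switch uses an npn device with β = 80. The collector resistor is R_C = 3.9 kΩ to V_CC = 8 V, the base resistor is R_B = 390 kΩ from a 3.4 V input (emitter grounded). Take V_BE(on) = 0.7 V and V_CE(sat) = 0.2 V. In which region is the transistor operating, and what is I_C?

Assume active. Base-emitter loop: I_B = (V_BB − V_BE)/R_B = (3.4 − 0.7)/390 = 0.00692 mA.
I_C = β·I_B = 80×0.00692 = 0.554 mA.
V_CE = V_CC − I_C·R_C = 8 − 0.554×3.9 = 5.84 V > V_CE(sat), so the active-region assumption holds.

active; I_C ≈ 0.55 mA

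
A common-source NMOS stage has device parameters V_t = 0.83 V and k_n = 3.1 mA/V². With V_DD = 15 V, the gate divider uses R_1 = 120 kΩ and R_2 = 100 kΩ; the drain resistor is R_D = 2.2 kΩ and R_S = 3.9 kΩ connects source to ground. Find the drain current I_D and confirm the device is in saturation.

V_G = V_DD·R_2/(R_1+R_2) = 15×100/220 = 6.82 V.
Assume saturation: I_D = (k_n/2)(V_GS − V_t)² with V_GS = V_G − I_D·R_S = 6.82 − 3.9·I_D.
Substituting gives 23.6·I_D² − 73.4·I_D + 55.6 = 0, with roots I_D = 1.3 or 1.81 mA.
The root I_D = 1.81 mA gives V_GS = -0.251 V ≤ V_t, so take I_D = 1.3 mA.
Then V_GS = 1.75 V and V_DS = V_DD − I_D(R_D+R_S) = 15 − 1.3×6.1 = 7.07 V.
Saturation requires V_DS ≥ V_GS − V_t = 0.916 V; 7.07 ≥ 0.916 ✓.

I_D ≈ 1.3 mA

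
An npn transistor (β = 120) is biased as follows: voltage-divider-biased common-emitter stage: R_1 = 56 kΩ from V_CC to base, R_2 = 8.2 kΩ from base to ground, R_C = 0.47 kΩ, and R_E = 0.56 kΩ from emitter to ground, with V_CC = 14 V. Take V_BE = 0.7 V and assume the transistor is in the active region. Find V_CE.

Thevenize the base divider: V_Th = V_CC·R_2/(R_1+R_2) = 14×8.2/64.2 = 1.79 V, R_Th = R_1‖R_2 = 7.15 kΩ.
Base-emitter loop: V_Th = I_B·R_Th + V_BE + (β+1)I_B·R_E, so I_B = (1.79 − 0.7) / (7.15 + 121×0.56) = 0.0145 mA.
I_C = β·I_B = 120×0.0145 = 1.74 mA, and I_E = (β+1)I_B = 1.76 mA.
V_CE = V_CC − I_C·R_C − I_E·R_E = 14 − 1.74×0.47 − 1.76×0.56 = 12.2 V.
V_CE = 12.2 V > 0.2 V confirms active-region operation.

V_CE ≈ 12 V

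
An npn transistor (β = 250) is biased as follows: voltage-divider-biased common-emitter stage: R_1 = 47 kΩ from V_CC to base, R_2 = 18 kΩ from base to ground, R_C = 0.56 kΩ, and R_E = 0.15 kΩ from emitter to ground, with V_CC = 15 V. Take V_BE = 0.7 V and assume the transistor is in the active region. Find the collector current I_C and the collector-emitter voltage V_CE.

Thevenize the base divider: V_Th = V_CC·R_2/(R_1+R_2) = 15×18/65 = 4.15 V, R_Th = R_1‖R_2 = 13 kΩ.
Base-emitter loop: V_Th = I_B·R_Th + V_BE + (β+1)I_B·R_E, so I_B = (4.15 − 0.7) / (13 + 251×0.15) = 0.0682 mA.
I_C = β·I_B = 250×0.0682 = 17 mA, and I_E = (β+1)I_B = 17.1 mA.
V_CE = V_CC − I_C·R_C − I_E·R_E = 15 − 17×0.56 − 17.1×0.15 = 2.89 V.
V_CE = 2.89 V > 0.2 V confirms active-region operation.

I_C ≈ 17 mA, V_CE ≈ 2.9 V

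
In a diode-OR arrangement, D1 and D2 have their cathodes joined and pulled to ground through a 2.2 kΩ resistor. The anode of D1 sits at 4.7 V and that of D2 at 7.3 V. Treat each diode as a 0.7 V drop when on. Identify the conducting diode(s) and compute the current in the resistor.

Assume both conduct. Then node N would need to be at both 4.7−0.7 = 4 V and 7.3−0.7 = 6.6 V, which is impossible.
Assume only D2 conducts: V_N = 7.3 − 0.7 = 6.6 V, so I_R = 6.6/2.2 = 3 mA.
Check D1: its anode-to-cathode voltage is 4.7 − 6.6 = -1.9 V < 0.7 V, so it is off. The assumption is consistent.

Only D2 conducts; I_R ≈ 3 mA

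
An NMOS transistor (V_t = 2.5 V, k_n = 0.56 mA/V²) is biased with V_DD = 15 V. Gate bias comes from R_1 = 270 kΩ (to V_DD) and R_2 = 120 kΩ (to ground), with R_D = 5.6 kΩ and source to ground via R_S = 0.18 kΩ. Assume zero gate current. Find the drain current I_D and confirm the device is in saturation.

V_G = V_DD·R_2/(R_1+R_2) = 15×120/390 = 4.62 V.
Assume saturation: I_D = (k_n/2)(V_GS − V_t)² with V_GS = V_G − I_D·R_S = 4.62 − 0.18·I_D.
Substituting gives 0.00907·I_D² − 1.21·I_D + 1.25 = 0, with roots I_D = 1.04 or 133 mA.
The root I_D = 133 mA gives V_GS = -19.3 V ≤ V_t, so take I_D = 1.04 mA.
Then V_GS = 4.43 V and V_DS = V_DD − I_D(R_D+R_S) = 15 − 1.04×5.78 = 8.98 V.
Saturation requires V_DS ≥ V_GS − V_t = 1.93 V; 8.98 ≥ 1.93 ✓.

I_D ≈ 1 mA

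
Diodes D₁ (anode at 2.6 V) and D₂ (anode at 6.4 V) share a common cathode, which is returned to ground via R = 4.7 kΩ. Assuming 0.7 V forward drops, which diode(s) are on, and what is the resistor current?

Assume both conduct. Then node N would need to be at both 2.6−0.7 = 1.9 V and 6.4−0.7 = 5.7 V, which is impossible.
Assume only D₂ conducts: V_N = 6.4 − 0.7 = 5.7 V, so I_R = 5.7/4.7 = 1.21 mA.
Check D₁: its anode-to-cathode voltage is 2.6 − 5.7 = -3.1 V < 0.7 V, so it is off. The assumption is consistent.

Only D₂ conducts; I_R ≈ 1.2 mA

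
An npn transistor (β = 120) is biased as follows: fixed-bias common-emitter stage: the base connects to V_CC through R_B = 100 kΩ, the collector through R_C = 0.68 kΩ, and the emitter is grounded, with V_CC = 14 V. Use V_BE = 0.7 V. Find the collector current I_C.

Base loop: V_CC = I_B·R_B + V_BE, so I_B = (14 − 0.7)/100 kΩ = 0.133 mA.
In the active region I_C = β·I_B = 120 × 0.133 = 16 mA.
Collector loop: V_CE = V_CC − I_C·R_C = 14 − 16×0.68 = 3.15 V.
Since V_CE = 3.15 V > V_CE(sat) ≈ 0.2 V, the transistor is in the active region as assumed.

I_C ≈ 16 mA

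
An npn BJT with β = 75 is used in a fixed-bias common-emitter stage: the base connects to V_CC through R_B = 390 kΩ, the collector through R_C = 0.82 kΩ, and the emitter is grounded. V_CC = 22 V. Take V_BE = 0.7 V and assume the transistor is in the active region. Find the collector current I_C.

I_C ≈ 4.1 mA

Base loop: V_CC = I_B·R_B + V_BE, so I_B = (22 − 0.7)/390 kΩ = 0.0546 mA.
In the active region I_C = β·I_B = 75 × 0.0546 = 4.1 mA.
Collector loop: V_CE = V_CC − I_C·R_C = 22 − 4.1×0.82 = 18.6 V.
Since V_CE = 18.6 V > V_CE(sat) ≈ 0.2 V, the transistor is in the active region as assumed.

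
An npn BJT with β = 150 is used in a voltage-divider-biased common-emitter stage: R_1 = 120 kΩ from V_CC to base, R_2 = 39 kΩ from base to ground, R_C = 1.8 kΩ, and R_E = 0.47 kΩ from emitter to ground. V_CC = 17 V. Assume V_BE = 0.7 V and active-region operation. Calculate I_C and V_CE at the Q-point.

Thevenize the base divider: V_Th = V_CC·R_2/(R_1+R_2) = 17×39/159 = 4.17 V, R_Th = R_1‖R_2 = 29.4 kΩ.
Base-emitter loop: V_Th = I_B·R_Th + V_BE + (β+1)I_B·R_E, so I_B = (4.17 − 0.7) / (29.4 + 151×0.47) = 0.0346 mA.
I_C = β·I_B = 150×0.0346 = 5.18 mA, and I_E = (β+1)I_B = 5.22 mA.
V_CE = V_CC − I_C·R_C − I_E·R_E = 17 − 5.18×1.8 − 5.22×0.47 = 5.22 V.
V_CE = 5.22 V > 0.2 V confirms active-region operation.

I_C ≈ 5.2 mA, V_CE ≈ 5.2 V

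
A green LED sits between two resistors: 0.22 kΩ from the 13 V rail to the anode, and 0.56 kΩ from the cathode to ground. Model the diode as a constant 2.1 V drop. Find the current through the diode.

The two resistors are in series with the diode, so KVL gives 13 = I·0.22 + 2.1 + I·0.56.
I = (13 − 2.1) / (0.22 + 0.56) kΩ = 10.9 / 0.78 = 14 mA.

I ≈ 14 mA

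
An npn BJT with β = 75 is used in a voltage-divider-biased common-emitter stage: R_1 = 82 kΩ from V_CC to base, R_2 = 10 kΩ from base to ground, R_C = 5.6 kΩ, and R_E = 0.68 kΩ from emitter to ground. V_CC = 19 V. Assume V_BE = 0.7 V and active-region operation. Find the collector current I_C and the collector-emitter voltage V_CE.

Thevenize the base divider: V_Th = V_CC·R_2/(R_1+R_2) = 19×10/92 = 2.07 V, R_Th = R_1‖R_2 = 8.91 kΩ.
Base-emitter loop: V_Th = I_B·R_Th + V_BE + (β+1)I_B·R_E, so I_B = (2.07 − 0.7) / (8.91 + 76×0.68) = 0.0225 mA.
I_C = β·I_B = 75×0.0225 = 1.69 mA, and I_E = (β+1)I_B = 1.71 mA.
V_CE = V_CC − I_C·R_C − I_E·R_E = 19 − 1.69×5.6 − 1.71×0.68 = 8.37 V.
V_CE = 8.37 V > 0.2 V confirms active-region operation.

I_C ≈ 1.7 mA, V_CE ≈ 8.4 V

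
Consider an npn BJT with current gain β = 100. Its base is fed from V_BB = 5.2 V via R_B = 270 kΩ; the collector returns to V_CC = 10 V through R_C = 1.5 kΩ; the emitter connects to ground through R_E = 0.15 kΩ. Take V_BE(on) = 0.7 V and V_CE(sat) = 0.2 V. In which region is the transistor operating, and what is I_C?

active; I_C ≈ 1.6 mA

Assume active. Base-emitter loop: I_B = (V_BB − V_BE)/(R_B + (β+1)R_E) = (5.2 − 0.7)/(270 + 101×0.15) = 0.0158 mA.
I_C = β·I_B = 100×0.0158 = 1.58 mA.
V_CE = V_CC − I_C·R_C − I_E·R_E = 10 − 1.58×1.5 − 1.59×0.15 = 7.39 V > V_CE(sat), so the active-region assumption holds.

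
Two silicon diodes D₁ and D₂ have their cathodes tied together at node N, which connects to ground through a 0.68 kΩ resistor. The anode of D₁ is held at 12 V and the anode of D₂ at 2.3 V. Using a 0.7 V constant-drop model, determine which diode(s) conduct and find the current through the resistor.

Assume both conduct. Then node N would need to be at both 12−0.7 = 11.3 V and 2.3−0.7 = 1.6 V, which is impossible.
Assume only D₁ conducts: V_N = 12 − 0.7 = 11.3 V, so I_R = 11.3/0.68 = 16.6 mA.
Check D₂: its anode-to-cathode voltage is 2.3 − 11.3 = -9 V < 0.7 V, so it is off. The assumption is consistent.

Only D₁ conducts; I_R ≈ 17 mA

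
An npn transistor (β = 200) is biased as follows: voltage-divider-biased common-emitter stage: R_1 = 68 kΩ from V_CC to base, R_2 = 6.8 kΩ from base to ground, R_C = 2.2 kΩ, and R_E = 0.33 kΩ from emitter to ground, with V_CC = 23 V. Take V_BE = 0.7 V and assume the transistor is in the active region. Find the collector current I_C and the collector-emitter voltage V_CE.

I_C ≈ 3.8 mA, V_CE ≈ 13 V

Thevenize the base divider: V_Th = V_CC·R_2/(R_1+R_2) = 23×6.8/74.8 = 2.09 V, R_Th = R_1‖R_2 = 6.18 kΩ.
Base-emitter loop: V_Th = I_B·R_Th + V_BE + (β+1)I_B·R_E, so I_B = (2.09 − 0.7) / (6.18 + 201×0.33) = 0.0192 mA.
I_C = β·I_B = 200×0.0192 = 3.84 mA, and I_E = (β+1)I_B = 3.86 mA.
V_CE = V_CC − I_C·R_C − I_E·R_E = 23 − 3.84×2.2 − 3.86×0.33 = 13.3 V.
V_CE = 13.3 V > 0.2 V confirms active-region operation.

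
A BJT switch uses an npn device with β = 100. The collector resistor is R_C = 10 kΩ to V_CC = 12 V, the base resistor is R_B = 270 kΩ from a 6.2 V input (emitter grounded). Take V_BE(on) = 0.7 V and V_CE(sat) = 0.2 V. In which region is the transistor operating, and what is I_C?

saturation; I_C ≈ 1.2 mA

Assume active: I_B = (6.2 − 0.7)/270 = 0.0204 mA, giving I_C = β·I_B = 2.04 mA.
But then V_CE = 12 − 2.04×10 = -8.37 V < V_CE(sat) = 0.2 V — impossible in the active region.
So the transistor is saturated. With V_CE = 0.2 V, I_C = (V_CC − 0.2)/R_C = 11.8/10 = 1.18 mA.
Check: β·I_B = 2.04 mA > I_C = 1.18 mA, confirming saturation.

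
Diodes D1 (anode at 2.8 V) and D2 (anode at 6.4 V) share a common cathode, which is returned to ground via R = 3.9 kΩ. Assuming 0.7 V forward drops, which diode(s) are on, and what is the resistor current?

Only D2 conducts; I_R ≈ 1.5 mA

Assume both conduct. Then node N would need to be at both 2.8−0.7 = 2.1 V and 6.4−0.7 = 5.7 V, which is impossible.
Assume only D2 conducts: V_N = 6.4 − 0.7 = 5.7 V, so I_R = 5.7/3.9 = 1.46 mA.
Check D1: its anode-to-cathode voltage is 2.8 − 5.7 = -2.9 V < 0.7 V, so it is off. The assumption is consistent.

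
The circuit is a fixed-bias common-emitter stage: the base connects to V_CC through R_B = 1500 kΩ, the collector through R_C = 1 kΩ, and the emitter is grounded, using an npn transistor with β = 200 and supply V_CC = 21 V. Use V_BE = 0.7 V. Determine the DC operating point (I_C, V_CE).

I_C ≈ 2.7 mA, V_CE ≈ 18 V

Base loop: V_CC = I_B·R_B + V_BE, so I_B = (21 − 0.7)/1500 kΩ = 0.0135 mA.
In the active region I_C = β·I_B = 200 × 0.0135 = 2.71 mA.
Collector loop: V_CE = V_CC − I_C·R_C = 21 − 2.71×1 = 18.3 V.
Since V_CE = 18.3 V > V_CE(sat) ≈ 0.2 V, the transistor is in the active region as assumed.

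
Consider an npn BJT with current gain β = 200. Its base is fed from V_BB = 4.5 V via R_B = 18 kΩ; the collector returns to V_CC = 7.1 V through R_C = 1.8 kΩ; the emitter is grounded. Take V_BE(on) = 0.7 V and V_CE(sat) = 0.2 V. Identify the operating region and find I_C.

Assume active: I_B = (4.5 − 0.7)/18 = 0.211 mA, giving I_C = β·I_B = 42.2 mA.
But then V_CE = 7.1 − 42.2×1.8 = -68.9 V < V_CE(sat) = 0.2 V — impossible in the active region.
So the transistor is saturated. With V_CE = 0.2 V, I_C = (V_CC − 0.2)/R_C = 6.9/1.8 = 3.83 mA.
Check: β·I_B = 42.2 mA > I_C = 3.83 mA, confirming saturation.

saturation; I_C ≈ 3.8 mA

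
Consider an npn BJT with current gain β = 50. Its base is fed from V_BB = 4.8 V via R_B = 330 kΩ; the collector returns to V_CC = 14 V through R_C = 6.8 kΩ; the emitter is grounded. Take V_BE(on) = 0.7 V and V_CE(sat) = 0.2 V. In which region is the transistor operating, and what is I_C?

Assume active. Base-emitter loop: I_B = (V_BB − V_BE)/R_B = (4.8 − 0.7)/330 = 0.0124 mA.
I_C = β·I_B = 50×0.0124 = 0.621 mA.
V_CE = V_CC − I_C·R_C = 14 − 0.621×6.8 = 9.78 V > V_CE(sat), so the active-region assumption holds.

active; I_C ≈ 0.62 mA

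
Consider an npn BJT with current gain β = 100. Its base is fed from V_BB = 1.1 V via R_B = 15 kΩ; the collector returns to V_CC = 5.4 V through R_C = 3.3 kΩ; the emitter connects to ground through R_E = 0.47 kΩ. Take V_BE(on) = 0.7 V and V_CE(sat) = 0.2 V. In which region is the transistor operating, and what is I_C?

Assume active. Base-emitter loop: I_B = (V_BB − V_BE)/(R_B + (β+1)R_E) = (1.1 − 0.7)/(15 + 101×0.47) = 0.0064 mA.
I_C = β·I_B = 100×0.0064 = 0.64 mA.
V_CE = V_CC − I_C·R_C − I_E·R_E = 5.4 − 0.64×3.3 − 0.647×0.47 = 2.98 V > V_CE(sat), so the active-region assumption holds.

active; I_C ≈ 0.64 mA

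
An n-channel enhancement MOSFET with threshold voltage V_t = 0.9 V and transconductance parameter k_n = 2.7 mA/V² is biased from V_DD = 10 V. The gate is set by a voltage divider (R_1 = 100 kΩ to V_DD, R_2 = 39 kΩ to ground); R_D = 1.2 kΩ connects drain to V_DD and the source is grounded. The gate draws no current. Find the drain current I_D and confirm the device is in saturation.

I_D ≈ 4.9 mA

V_G = V_DD·R_2/(R_1+R_2) = 10×39/139 = 2.81 V. With the source grounded, V_GS = V_G = 2.81 V.
Assume saturation: I_D = (k_n/2)(V_GS − V_t)² = (2.7/2)×(2.81 − 0.9)² = 1.35×1.91² = 4.9 mA.
V_DS = V_DD − I_D·R_D = 10 − 4.9×1.2 = 4.12 V.
Saturation requires V_DS ≥ V_GS − V_t = 1.91 V; 4.12 ≥ 1.91 ✓.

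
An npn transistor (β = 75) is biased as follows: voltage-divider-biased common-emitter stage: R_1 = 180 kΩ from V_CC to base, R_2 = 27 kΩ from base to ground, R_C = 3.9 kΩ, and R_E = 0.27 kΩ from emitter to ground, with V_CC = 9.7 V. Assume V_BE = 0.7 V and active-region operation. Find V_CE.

V_CE ≈ 5.7 V

Thevenize the base divider: V_Th = V_CC·R_2/(R_1+R_2) = 9.7×27/207 = 1.27 V, R_Th = R_1‖R_2 = 23.5 kΩ.
Base-emitter loop: V_Th = I_B·R_Th + V_BE + (β+1)I_B·R_E, so I_B = (1.27 − 0.7) / (23.5 + 76×0.27) = 0.0128 mA.
I_C = β·I_B = 75×0.0128 = 0.963 mA, and I_E = (β+1)I_B = 0.976 mA.
V_CE = V_CC − I_C·R_C − I_E·R_E = 9.7 − 0.963×3.9 − 0.976×0.27 = 5.68 V.
V_CE = 5.68 V > 0.2 V confirms active-region operation.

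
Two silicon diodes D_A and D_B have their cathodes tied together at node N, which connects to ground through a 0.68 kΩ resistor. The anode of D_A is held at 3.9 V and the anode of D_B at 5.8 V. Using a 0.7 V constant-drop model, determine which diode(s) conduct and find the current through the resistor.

Assume both conduct. Then node N would need to be at both 3.9−0.7 = 3.2 V and 5.8−0.7 = 5.1 V, which is impossible.
Assume only D_B conducts: V_N = 5.8 − 0.7 = 5.1 V, so I_R = 5.1/0.68 = 7.5 mA.
Check D_A: its anode-to-cathode voltage is 3.9 − 5.1 = -1.2 V < 0.7 V, so it is off. The assumption is consistent.

Only D_B conducts; I_R ≈ 7.5 mA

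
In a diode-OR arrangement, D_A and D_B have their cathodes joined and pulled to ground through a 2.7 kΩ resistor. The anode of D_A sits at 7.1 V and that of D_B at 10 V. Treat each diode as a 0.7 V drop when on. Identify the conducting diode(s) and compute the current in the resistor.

Assume both conduct. Then node N would need to be at both 7.1−0.7 = 6.4 V and 10−0.7 = 9.3 V, which is impossible.
Assume only D_B conducts: V_N = 10 − 0.7 = 9.3 V, so I_R = 9.3/2.7 = 3.44 mA.
Check D_A: its anode-to-cathode voltage is 7.1 − 9.3 = -2.2 V < 0.7 V, so it is off. The assumption is consistent.

Only D_B conducts; I_R ≈ 3.4 mA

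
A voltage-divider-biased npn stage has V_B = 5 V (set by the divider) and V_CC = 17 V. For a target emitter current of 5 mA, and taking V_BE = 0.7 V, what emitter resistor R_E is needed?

V_E = V_B − V_BE = 5 − 0.7 = 4.3 V.
R_E = V_E / I_E = 4.3 / 5 = 0.86 kΩ.

R_E ≈ 0.86 kΩ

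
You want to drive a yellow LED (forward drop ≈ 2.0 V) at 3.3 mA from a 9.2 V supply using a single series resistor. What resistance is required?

The resistor drops V_S − V_D = 9.2 − 2.0 = 7.2 V at 3.3 mA.
R = 7.2 V / 3.3 mA = 2.18 kΩ.

R ≈ 2.2 kΩ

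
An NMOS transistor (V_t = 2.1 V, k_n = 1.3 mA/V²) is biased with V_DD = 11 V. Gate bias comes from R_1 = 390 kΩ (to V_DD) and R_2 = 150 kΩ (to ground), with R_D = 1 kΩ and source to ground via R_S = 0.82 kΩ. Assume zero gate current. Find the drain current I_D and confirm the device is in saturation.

V_G = V_DD·R_2/(R_1+R_2) = 11×150/540 = 3.06 V.
Assume saturation: I_D = (k_n/2)(V_GS − V_t)² with V_GS = V_G − I_D·R_S = 3.06 − 0.82·I_D.
Substituting gives 0.437·I_D² − 2.02·I_D + 0.594 = 0, with roots I_D = 0.316 or 4.3 mA.
The root I_D = 4.3 mA gives V_GS = -0.473 V ≤ V_t, so take I_D = 0.316 mA.
Then V_GS = 2.8 V and V_DS = V_DD − I_D(R_D+R_S) = 11 − 0.316×1.82 = 10.4 V.
Saturation requires V_DS ≥ V_GS − V_t = 0.697 V; 10.4 ≥ 0.697 ✓.

I_D ≈ 0.32 mA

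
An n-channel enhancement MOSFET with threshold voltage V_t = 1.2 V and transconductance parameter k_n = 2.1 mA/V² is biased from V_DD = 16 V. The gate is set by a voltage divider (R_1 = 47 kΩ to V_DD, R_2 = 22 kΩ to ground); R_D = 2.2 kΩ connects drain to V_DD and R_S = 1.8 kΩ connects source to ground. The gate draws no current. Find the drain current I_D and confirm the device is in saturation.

V_G = V_DD·R_2/(R_1+R_2) = 16×22/69 = 5.1 V.
Assume saturation: I_D = (k_n/2)(V_GS − V_t)² with V_GS = V_G − I_D·R_S = 5.1 − 1.8·I_D.
Substituting gives 3.4·I_D² − 15.7·I_D + 16 = 0, with roots I_D = 1.5 or 3.13 mA.
The root I_D = 3.13 mA gives V_GS = -0.525 V ≤ V_t, so take I_D = 1.5 mA.
Then V_GS = 2.4 V and V_DS = V_DD − I_D(R_D+R_S) = 16 − 1.5×4 = 9.99 V.
Saturation requires V_DS ≥ V_GS − V_t = 1.2 V; 9.99 ≥ 1.2 ✓.

I_D ≈ 1.5 mA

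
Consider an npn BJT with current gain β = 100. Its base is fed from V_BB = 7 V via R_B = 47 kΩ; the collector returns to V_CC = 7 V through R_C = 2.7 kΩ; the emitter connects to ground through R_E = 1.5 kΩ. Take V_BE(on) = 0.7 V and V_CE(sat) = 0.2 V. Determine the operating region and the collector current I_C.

Assume active: I_B = (7 − 0.7)/(47 + 101×1.5) = 0.0317 mA, I_C = β·I_B = 3.17 mA.
Then V_CE = 7 − 3.17×2.7 − 3.21×1.5 = -6.38 V < 0.2 V — the active assumption fails.
Re-solve with V_CE = 0.2 V. KCL at the emitter: V_E/R_E = (V_BB−0.7−V_E)/R_B + (V_CC−0.2−V_E)/R_C, giving V_E = 2.51 V.
I_C = (V_CC − 0.2 − V_E)/R_C = (6.8 − 2.51)/2.7 = 1.59 mA.
Check: I_B = (6.3 − 2.51)/47 = 0.0807 mA, and β·I_B = 8.07 mA > I_C, confirming saturation.

saturation; I_C ≈ 1.6 mA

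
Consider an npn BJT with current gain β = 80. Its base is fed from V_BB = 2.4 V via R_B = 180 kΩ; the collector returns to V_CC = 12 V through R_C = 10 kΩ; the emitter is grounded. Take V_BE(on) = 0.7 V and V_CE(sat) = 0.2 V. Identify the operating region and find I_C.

Assume active. Base-emitter loop: I_B = (V_BB − V_BE)/R_B = (2.4 − 0.7)/180 = 0.00944 mA.
I_C = β·I_B = 80×0.00944 = 0.756 mA.
V_CE = V_CC − I_C·R_C = 12 − 0.756×10 = 4.44 V > V_CE(sat), so the active-region assumption holds.

active; I_C ≈ 0.76 mA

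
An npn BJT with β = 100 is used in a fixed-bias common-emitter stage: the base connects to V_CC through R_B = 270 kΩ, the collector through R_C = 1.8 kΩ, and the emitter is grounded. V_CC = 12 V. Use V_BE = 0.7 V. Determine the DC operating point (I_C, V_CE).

Base loop: V_CC = I_B·R_B + V_BE, so I_B = (12 − 0.7)/270 kΩ = 0.0419 mA.
In the active region I_C = β·I_B = 100 × 0.0419 = 4.19 mA.
Collector loop: V_CE = V_CC − I_C·R_C = 12 − 4.19×1.8 = 4.47 V.
Since V_CE = 4.47 V > V_CE(sat) ≈ 0.2 V, the transistor is in the active region as assumed.

I_C ≈ 4.2 mA, V_CE ≈ 4.5 V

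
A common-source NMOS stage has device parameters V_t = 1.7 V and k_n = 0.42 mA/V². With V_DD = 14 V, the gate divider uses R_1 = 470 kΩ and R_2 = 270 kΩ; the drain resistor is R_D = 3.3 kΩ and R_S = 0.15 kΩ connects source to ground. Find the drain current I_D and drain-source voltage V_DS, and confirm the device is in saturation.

I_D ≈ 2 mA, V_DS ≈ 7 V

V_G = V_DD·R_2/(R_1+R_2) = 14×270/740 = 5.11 V.
Assume saturation: I_D = (k_n/2)(V_GS − V_t)² with V_GS = V_G − I_D·R_S = 5.11 − 0.15·I_D.
Substituting gives 0.00473·I_D² − 1.21·I_D + 2.44 = 0, with roots I_D = 2.02 or 255 mA.
The root I_D = 255 mA gives V_GS = -33.2 V ≤ V_t, so take I_D = 2.02 mA.
Then V_GS = 4.8 V and V_DS = V_DD − I_D(R_D+R_S) = 14 − 2.02×3.45 = 7.02 V.
Saturation requires V_DS ≥ V_GS − V_t = 3.1 V; 7.02 ≥ 3.1 ✓.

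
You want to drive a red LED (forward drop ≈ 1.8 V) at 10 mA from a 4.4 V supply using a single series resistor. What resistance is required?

The resistor drops V_S − V_D = 4.4 − 1.8 = 2.6 V at 10 mA.
R = 2.6 V / 10 mA = 0.26 kΩ.

R ≈ 0.26 kΩ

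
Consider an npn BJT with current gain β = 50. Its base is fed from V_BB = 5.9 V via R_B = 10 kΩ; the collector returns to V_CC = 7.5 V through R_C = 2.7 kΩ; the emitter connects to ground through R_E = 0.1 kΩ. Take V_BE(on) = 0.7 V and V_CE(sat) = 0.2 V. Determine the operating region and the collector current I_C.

Assume active: I_B = (5.9 − 0.7)/(10 + 51×0.1) = 0.344 mA, I_C = β·I_B = 17.2 mA.
Then V_CE = 7.5 − 17.2×2.7 − 17.6×0.1 = -40.7 V < 0.2 V — the active assumption fails.
Re-solve with V_CE = 0.2 V. KCL at the emitter: V_E/R_E = (V_BB−0.7−V_E)/R_B + (V_CC−0.2−V_E)/R_C, giving V_E = 0.308 V.
I_C = (V_CC − 0.2 − V_E)/R_C = (7.3 − 0.308)/2.7 = 2.59 mA.
Check: I_B = (5.2 − 0.308)/10 = 0.489 mA, and β·I_B = 24.5 mA > I_C, confirming saturation.

saturation; I_C ≈ 2.6 mA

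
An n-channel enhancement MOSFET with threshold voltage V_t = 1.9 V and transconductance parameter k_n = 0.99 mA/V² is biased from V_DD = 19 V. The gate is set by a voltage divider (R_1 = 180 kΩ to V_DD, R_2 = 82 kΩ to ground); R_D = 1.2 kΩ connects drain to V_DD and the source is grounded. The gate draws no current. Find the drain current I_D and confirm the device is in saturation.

I_D ≈ 8.1 mA

V_G = V_DD·R_2/(R_1+R_2) = 19×82/262 = 5.95 V. With the source grounded, V_GS = V_G = 5.95 V.
Assume saturation: I_D = (k_n/2)(V_GS − V_t)² = (0.99/2)×(5.95 − 1.9)² = 0.495×4.05² = 8.11 mA.
V_DS = V_DD − I_D·R_D = 19 − 8.11×1.2 = 9.27 V.
Saturation requires V_DS ≥ V_GS − V_t = 4.05 V; 9.27 ≥ 4.05 ✓.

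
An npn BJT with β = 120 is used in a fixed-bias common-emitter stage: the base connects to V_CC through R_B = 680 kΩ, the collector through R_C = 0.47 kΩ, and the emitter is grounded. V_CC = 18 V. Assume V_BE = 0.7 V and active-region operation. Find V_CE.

V_CE ≈ 17 V

Base loop: V_CC = I_B·R_B + V_BE, so I_B = (18 − 0.7)/680 kΩ = 0.0254 mA.
In the active region I_C = β·I_B = 120 × 0.0254 = 3.05 mA.
Collector loop: V_CE = V_CC − I_C·R_C = 18 − 3.05×0.47 = 16.6 V.
Since V_CE = 16.6 V > V_CE(sat) ≈ 0.2 V, the transistor is in the active region as assumed.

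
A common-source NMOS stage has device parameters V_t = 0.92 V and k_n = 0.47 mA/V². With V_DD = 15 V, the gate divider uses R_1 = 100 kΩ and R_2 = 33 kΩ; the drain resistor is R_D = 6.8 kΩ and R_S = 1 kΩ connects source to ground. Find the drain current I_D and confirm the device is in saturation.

V_G = V_DD·R_2/(R_1+R_2) = 15×33/133 = 3.72 V.
Assume saturation: I_D = (k_n/2)(V_GS − V_t)² with V_GS = V_G − I_D·R_S = 3.72 − 1·I_D.
Substituting gives 0.235·I_D² − 2.32·I_D + 1.84 = 0, with roots I_D = 0.874 or 8.99 mA.
The root I_D = 8.99 mA gives V_GS = -5.26 V ≤ V_t, so take I_D = 0.874 mA.
Then V_GS = 2.85 V and V_DS = V_DD − I_D(R_D+R_S) = 15 − 0.874×7.8 = 8.19 V.
Saturation requires V_DS ≥ V_GS − V_t = 1.93 V; 8.19 ≥ 1.93 ✓.

I_D ≈ 0.87 mA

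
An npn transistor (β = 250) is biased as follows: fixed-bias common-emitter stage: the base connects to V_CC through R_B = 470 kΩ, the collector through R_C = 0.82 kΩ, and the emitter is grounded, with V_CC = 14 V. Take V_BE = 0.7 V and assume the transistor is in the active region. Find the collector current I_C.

Base loop: V_CC = I_B·R_B + V_BE, so I_B = (14 − 0.7)/470 kΩ = 0.0283 mA.
In the active region I_C = β·I_B = 250 × 0.0283 = 7.07 mA.
Collector loop: V_CE = V_CC − I_C·R_C = 14 − 7.07×0.82 = 8.2 V.
Since V_CE = 8.2 V > V_CE(sat) ≈ 0.2 V, the transistor is in the active region as assumed.

I_C ≈ 7.1 mA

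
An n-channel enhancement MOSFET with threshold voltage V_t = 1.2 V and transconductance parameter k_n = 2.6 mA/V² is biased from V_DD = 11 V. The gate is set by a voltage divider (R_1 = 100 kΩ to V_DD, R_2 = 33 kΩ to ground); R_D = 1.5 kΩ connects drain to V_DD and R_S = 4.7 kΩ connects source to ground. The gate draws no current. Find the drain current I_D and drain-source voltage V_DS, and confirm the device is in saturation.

I_D ≈ 0.23 mA, V_DS ≈ 9.5 V

V_G = V_DD·R_2/(R_1+R_2) = 11×33/133 = 2.73 V.
Assume saturation: I_D = (k_n/2)(V_GS − V_t)² with V_GS = V_G − I_D·R_S = 2.73 − 4.7·I_D.
Substituting gives 28.7·I_D² − 19.7·I_D + 3.04 = 0, with roots I_D = 0.235 or 0.451 mA.
The root I_D = 0.451 mA gives V_GS = 0.611 V ≤ V_t, so take I_D = 0.235 mA.
Then V_GS = 1.63 V and V_DS = V_DD − I_D(R_D+R_S) = 11 − 0.235×6.2 = 9.54 V.
Saturation requires V_DS ≥ V_GS − V_t = 0.425 V; 9.54 ≥ 0.425 ✓.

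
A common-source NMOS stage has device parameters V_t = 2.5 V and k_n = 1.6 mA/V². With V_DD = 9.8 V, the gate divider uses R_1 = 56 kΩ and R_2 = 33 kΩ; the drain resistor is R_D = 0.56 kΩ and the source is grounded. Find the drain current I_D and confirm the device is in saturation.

V_G = V_DD·R_2/(R_1+R_2) = 9.8×33/89 = 3.63 V. With the source grounded, V_GS = V_G = 3.63 V.
Assume saturation: I_D = (k_n/2)(V_GS − V_t)² = (1.6/2)×(3.63 − 2.5)² = 0.8×1.13² = 1.03 mA.
V_DS = V_DD − I_D·R_D = 9.8 − 1.03×0.56 = 9.22 V.
Saturation requires V_DS ≥ V_GS − V_t = 1.13 V; 9.22 ≥ 1.13 ✓.

I_D ≈ 1 mA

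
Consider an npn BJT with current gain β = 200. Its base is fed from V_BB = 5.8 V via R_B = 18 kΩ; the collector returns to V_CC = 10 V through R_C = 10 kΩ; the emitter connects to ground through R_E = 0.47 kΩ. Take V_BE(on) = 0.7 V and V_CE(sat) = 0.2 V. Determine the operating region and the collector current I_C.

saturation; I_C ≈ 0.92 mA

Assume active: I_B = (5.8 − 0.7)/(18 + 201×0.47) = 0.0453 mA, I_C = β·I_B = 9.07 mA.
Then V_CE = 10 − 9.07×10 − 9.11×0.47 = -85 V < 0.2 V — the active assumption fails.
Re-solve with V_CE = 0.2 V. KCL at the emitter: V_E/R_E = (V_BB−0.7−V_E)/R_B + (V_CC−0.2−V_E)/R_C, giving V_E = 0.553 V.
I_C = (V_CC − 0.2 − V_E)/R_C = (9.8 − 0.553)/10 = 0.925 mA.
Check: I_B = (5.1 − 0.553)/18 = 0.253 mA, and β·I_B = 50.5 mA > I_C, confirming saturation.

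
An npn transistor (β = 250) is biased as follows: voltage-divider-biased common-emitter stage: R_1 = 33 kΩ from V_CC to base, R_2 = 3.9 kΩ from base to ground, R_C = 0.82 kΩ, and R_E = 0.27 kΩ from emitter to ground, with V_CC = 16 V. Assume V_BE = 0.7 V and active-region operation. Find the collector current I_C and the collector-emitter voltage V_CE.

Thevenize the base divider: V_Th = V_CC·R_2/(R_1+R_2) = 16×3.9/36.9 = 1.69 V, R_Th = R_1‖R_2 = 3.49 kΩ.
Base-emitter loop: V_Th = I_B·R_Th + V_BE + (β+1)I_B·R_E, so I_B = (1.69 − 0.7) / (3.49 + 251×0.27) = 0.0139 mA.
I_C = β·I_B = 250×0.0139 = 3.48 mA, and I_E = (β+1)I_B = 3.49 mA.
V_CE = V_CC − I_C·R_C − I_E·R_E = 16 − 3.48×0.82 − 3.49×0.27 = 12.2 V.
V_CE = 12.2 V > 0.2 V confirms active-region operation.

I_C ≈ 3.5 mA, V_CE ≈ 12 V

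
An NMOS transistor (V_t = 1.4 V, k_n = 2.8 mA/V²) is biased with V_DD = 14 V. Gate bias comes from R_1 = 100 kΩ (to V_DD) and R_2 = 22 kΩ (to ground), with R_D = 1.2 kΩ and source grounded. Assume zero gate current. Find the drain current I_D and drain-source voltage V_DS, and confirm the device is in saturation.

I_D ≈ 1.8 mA, V_DS ≈ 12 V

V_G = V_DD·R_2/(R_1+R_2) = 14×22/122 = 2.52 V. With the source grounded, V_GS = V_G = 2.52 V.
Assume saturation: I_D = (k_n/2)(V_GS − V_t)² = (2.8/2)×(2.52 − 1.4)² = 1.4×1.12² = 1.77 mA.
V_DS = V_DD − I_D·R_D = 14 − 1.77×1.2 = 11.9 V.
Saturation requires V_DS ≥ V_GS − V_t = 1.12 V; 11.9 ≥ 1.12 ✓.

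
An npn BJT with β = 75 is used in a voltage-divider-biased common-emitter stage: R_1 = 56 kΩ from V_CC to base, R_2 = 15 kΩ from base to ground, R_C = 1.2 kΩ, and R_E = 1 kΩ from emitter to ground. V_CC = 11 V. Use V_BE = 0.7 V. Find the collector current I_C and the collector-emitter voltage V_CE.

Thevenize the base divider: V_Th = V_CC·R_2/(R_1+R_2) = 11×15/71 = 2.32 V, R_Th = R_1‖R_2 = 11.8 kΩ.
Base-emitter loop: V_Th = I_B·R_Th + V_BE + (β+1)I_B·R_E, so I_B = (2.32 − 0.7) / (11.8 + 76×1) = 0.0185 mA.
I_C = β·I_B = 75×0.0185 = 1.39 mA, and I_E = (β+1)I_B = 1.41 mA.
V_CE = V_CC − I_C·R_C − I_E·R_E = 11 − 1.39×1.2 − 1.41×1 = 7.93 V.
V_CE = 7.93 V > 0.2 V confirms active-region operation.

I_C ≈ 1.4 mA, V_CE ≈ 7.9 V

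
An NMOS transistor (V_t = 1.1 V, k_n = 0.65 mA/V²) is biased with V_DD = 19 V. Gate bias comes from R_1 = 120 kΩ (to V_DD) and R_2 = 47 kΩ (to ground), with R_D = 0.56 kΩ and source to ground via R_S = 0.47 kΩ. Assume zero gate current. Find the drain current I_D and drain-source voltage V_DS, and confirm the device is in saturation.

V_G = V_DD·R_2/(R_1+R_2) = 19×47/167 = 5.35 V.
Assume saturation: I_D = (k_n/2)(V_GS − V_t)² with V_GS = V_G − I_D·R_S = 5.35 − 0.47·I_D.
Substituting gives 0.0718·I_D² − 2.3·I_D + 5.86 = 0, with roots I_D = 2.8 or 29.2 mA.
The root I_D = 29.2 mA gives V_GS = -8.38 V ≤ V_t, so take I_D = 2.8 mA.
Then V_GS = 4.03 V and V_DS = V_DD − I_D(R_D+R_S) = 19 − 2.8×1.03 = 16.1 V.
Saturation requires V_DS ≥ V_GS − V_t = 2.93 V; 16.1 ≥ 2.93 ✓.

I_D ≈ 2.8 mA, V_DS ≈ 16 V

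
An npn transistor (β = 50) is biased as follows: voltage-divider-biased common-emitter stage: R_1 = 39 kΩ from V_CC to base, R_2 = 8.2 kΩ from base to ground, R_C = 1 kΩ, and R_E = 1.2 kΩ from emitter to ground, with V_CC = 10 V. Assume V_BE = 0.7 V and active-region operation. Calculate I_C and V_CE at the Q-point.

Thevenize the base divider: V_Th = V_CC·R_2/(R_1+R_2) = 10×8.2/47.2 = 1.74 V, R_Th = R_1‖R_2 = 6.78 kΩ.
Base-emitter loop: V_Th = I_B·R_Th + V_BE + (β+1)I_B·R_E, so I_B = (1.74 − 0.7) / (6.78 + 51×1.2) = 0.0153 mA.
I_C = β·I_B = 50×0.0153 = 0.763 mA, and I_E = (β+1)I_B = 0.778 mA.
V_CE = V_CC − I_C·R_C − I_E·R_E = 10 − 0.763×1 − 0.778×1.2 = 8.3 V.
V_CE = 8.3 V > 0.2 V confirms active-region operation.

I_C ≈ 0.76 mA, V_CE ≈ 8.3 V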